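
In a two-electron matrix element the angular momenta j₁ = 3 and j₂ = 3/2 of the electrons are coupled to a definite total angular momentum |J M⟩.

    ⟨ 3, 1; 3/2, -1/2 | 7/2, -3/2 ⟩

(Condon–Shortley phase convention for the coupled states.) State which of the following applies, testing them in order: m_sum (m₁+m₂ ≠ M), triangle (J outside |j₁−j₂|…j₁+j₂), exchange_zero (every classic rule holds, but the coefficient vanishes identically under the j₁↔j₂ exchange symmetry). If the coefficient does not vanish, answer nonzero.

m_sum

m-sum: m₁+m₂ = 1+(-1/2) = 1/2, M = -3/2  ✗ ⇒ coefficient is 0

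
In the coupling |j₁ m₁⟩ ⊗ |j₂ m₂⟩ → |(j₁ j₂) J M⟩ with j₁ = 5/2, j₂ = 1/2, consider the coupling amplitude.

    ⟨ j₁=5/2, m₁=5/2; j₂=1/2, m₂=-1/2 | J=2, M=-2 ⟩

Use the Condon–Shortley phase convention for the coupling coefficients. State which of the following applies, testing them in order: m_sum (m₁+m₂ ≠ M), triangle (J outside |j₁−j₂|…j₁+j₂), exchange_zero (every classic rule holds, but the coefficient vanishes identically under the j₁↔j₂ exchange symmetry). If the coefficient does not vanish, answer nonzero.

m-sum: m₁+m₂ = 5/2+(-1/2) = 2, M = -2  ✗ ⇒ coefficient is 0

m_sum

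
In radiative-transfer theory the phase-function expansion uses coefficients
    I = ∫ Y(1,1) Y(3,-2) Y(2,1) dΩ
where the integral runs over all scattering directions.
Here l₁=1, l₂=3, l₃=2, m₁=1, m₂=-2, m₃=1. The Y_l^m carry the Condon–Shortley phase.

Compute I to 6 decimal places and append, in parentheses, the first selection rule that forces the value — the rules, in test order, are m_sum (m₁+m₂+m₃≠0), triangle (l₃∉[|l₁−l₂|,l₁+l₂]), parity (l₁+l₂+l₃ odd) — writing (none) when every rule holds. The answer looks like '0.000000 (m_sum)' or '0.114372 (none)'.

m-sum 0 ✓  L=6 even ✓  2≤2≤4 ✓
Π(2lᵢ+1) = 3×7×5 = 105
triangle coeff Δ(1,3,2) = 1/105
Σ_t [1,1]: t=1:−1/4 = -1/4
(3j)²=3/35 [(1 3 2; 0 0 0)], sign=-1
Σ_t [0,0]: t=0:+1/12 = 1/12
(3j)²=2/21 [(1 3 2; 1 -2 1)], sign=-1
⇒ 4πI² = 6/7
I = (+1)√(6/7/(4π)) = 0.26116903
No selection rule forces the value: the integral is nonzero (none).

0.261169 (none)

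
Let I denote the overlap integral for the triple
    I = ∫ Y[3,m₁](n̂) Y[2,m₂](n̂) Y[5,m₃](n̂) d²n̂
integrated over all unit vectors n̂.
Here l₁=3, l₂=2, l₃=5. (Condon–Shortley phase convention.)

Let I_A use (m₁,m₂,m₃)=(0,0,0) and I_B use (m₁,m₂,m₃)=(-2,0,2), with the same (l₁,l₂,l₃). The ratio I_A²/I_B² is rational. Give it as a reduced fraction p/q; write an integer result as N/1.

l's match ⇒ only the (l;m) 3-j factors differ between A and B.
A: triangle coeff Δ(3,2,5) = 1/2310; Σ_t [0,0]: t=0:+1/144 = 1/144; (3j)²=10/231 [(3 2 5; 0 0 0)], sign=-1
B: triangle coeff Δ(3,2,5) = 1/2310; Σ_t [0,0]: t=0:+1/480 = 1/480; (3j)²=3/110 [(3 2 5; -2 0 2)], sign=-1
I_A²/I_B² = (10/231)/(3/110) = 100/63

100/63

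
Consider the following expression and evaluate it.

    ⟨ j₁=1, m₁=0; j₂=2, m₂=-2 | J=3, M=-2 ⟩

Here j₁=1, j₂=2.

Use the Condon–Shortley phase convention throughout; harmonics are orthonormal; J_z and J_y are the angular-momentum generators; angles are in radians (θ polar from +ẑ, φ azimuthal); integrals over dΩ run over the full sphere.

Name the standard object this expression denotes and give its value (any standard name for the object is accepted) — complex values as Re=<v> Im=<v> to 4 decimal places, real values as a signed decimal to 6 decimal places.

This is a Clebsch–Gordan (vector-coupling) coefficient.
√[7·0!2!4!/7! · 1!1!0!4!1!5!] = √(192)
  +(−1)^0/∏(0,0,1,0,1,4)! = 1/24  (running 1/24)
⟨..|..⟩ = √(192)·(1/24) = +0.577350

Clebsch–Gordan coefficient, +√(1/3) ≈ +0.577350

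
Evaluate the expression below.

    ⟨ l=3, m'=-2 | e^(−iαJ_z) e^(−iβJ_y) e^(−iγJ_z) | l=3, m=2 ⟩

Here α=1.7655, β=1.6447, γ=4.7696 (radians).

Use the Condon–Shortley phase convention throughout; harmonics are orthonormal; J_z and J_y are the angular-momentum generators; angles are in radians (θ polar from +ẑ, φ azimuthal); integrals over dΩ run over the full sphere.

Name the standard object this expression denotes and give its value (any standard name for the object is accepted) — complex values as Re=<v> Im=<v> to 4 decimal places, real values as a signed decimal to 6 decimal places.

This is a Wigner D-matrix element — the rotation-matrix element ⟨l m'| R(α,β,γ) |l m⟩ in the angular-momentum basis.
Split into d^3_{-2,2}(β=1.6447) × two z-phases.
Half-angle: c=0.680501, s=0.732747. N=√(1·120·120·1)=120.000000
Admissible k: 4..5 (factorial args all ≥0)
  k=4: (−1)^0·120.0000/(24)·0.6805^2·0.7327^4 = +0.667489
  k=5: (−1)^1·120.0000/(120)·0.6805^0·0.7327^6 = -0.154783
d^3_{-2,2}(1.6447) = +0.667489 -0.154783 = +0.512705
Attach z-rotation phases: D = e^{-i(-2)(1.7655)}·(+0.512705)·e^{-i(2)(4.7696)} = +0.493443+0.139216i

Wigner D-matrix element, Re=0.4934 Im=0.1392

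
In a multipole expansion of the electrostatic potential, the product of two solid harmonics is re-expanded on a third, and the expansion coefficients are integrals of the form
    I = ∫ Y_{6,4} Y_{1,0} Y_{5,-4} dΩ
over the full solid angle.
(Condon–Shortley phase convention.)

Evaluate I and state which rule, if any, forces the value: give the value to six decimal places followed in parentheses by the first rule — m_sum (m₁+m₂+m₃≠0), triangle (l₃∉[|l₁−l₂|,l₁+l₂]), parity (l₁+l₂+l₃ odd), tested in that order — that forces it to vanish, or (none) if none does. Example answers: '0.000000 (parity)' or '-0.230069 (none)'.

0.182727 (none)

Rules hold: Σm=0, L=12 even, 5≤5≤7.
N = 13·3·11 = 429
Δ = 2!·10!·0!/13! = 1/858
Racah Σ t=1..1: t=1:−1/14400 = -1/14400
⇒ 3j(6 1 5; 0 0 0)² = 6/143, sgn +1
Racah Σ t=1..1: t=1:−1/362880 = -1/362880
⇒ 3j(6 1 5; 4 0 -4)² = 10/429, sgn +1
4πI² = N·(3j₀)²·(3jₘ)² = 60/143
I = +1·√(0.41958/4π) = 0.18272698
No selection rule forces the value: the integral is nonzero (none).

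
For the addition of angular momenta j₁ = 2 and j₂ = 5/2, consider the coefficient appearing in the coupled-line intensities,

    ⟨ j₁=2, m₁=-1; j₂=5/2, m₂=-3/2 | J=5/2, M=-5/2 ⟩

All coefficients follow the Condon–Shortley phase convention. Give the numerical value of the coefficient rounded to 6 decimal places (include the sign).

−√(3/7) ≈ -0.654654

j₁+j₂−J=2  J+j₁−j₂=2  J−j₁+j₂=3  j₁+j₂+J+1=8
(j₁±m₁, j₂±m₂, J±M) = (1,3,1,4,0,5)
P² = 432/7
sum k=1..1:
  [1] −1/12 = -1/12
S = -1/12
C² = P²·S² = 3/7 ; C = -0.654654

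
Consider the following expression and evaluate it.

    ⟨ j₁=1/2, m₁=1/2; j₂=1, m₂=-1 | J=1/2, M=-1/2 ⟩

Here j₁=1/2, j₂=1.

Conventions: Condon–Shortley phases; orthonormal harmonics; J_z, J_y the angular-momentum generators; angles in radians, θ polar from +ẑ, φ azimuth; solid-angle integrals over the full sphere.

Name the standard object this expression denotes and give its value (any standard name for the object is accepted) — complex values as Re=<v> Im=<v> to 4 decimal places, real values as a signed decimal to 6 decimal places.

Clebsch–Gordan coefficient, +√(2/3) ≈ +0.816497

This is a Clebsch–Gordan (vector-coupling) coefficient.
√[2·1!0!1!/3! · 1!0!0!2!0!1!] = √(2/3)
  +(−1)^0/∏(0,1,0,0,0,1)! = 1  (running 1)
⟨..|..⟩ = √(2/3)·(1) = +0.816497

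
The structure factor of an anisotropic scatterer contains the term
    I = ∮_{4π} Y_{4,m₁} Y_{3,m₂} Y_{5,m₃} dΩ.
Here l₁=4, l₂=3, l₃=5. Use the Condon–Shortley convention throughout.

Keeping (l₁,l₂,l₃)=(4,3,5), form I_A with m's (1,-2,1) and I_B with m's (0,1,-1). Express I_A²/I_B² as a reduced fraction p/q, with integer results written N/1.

Shared (l₁,l₂,l₃)=(4,3,5): N and (l;000)² cancel in I_A²/I_B².
A: Δ = 2!·6!·4!/13! = 1/180180; Racah Σ t=0..1: t=0:+1/432 t=1:−1/1152 = 5/3456; ⇒ 3j(4 3 5; 1 -2 1)² = 625/36036, sgn +1
B: Δ = 2!·6!·4!/13! = 1/180180; Racah Σ t=0..2: t=0:+1/2304 t=1:−1/216 t=2:+1/384 = -11/6912; ⇒ 3j(4 3 5; 0 1 -1)² = 11/1638, sgn -1
I_A²/I_B² = (625/36036)/(11/1638) = 625/242

625/242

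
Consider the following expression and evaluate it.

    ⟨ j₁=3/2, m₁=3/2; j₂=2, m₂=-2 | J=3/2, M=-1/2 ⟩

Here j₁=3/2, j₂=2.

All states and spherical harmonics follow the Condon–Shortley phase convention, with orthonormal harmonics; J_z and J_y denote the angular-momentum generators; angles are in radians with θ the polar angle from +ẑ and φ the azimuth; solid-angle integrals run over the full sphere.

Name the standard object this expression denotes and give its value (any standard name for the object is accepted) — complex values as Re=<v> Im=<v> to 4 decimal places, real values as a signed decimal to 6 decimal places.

Clebsch–Gordan coefficient, +√(2/5) ≈ +0.632456

This is a Clebsch–Gordan (vector-coupling) coefficient.
j₁+j₂−J=2  J+j₁−j₂=1  J−j₁+j₂=2  j₁+j₂+J+1=6
(j₁±m₁, j₂±m₂, J±M) = (3,0,0,4,1,2)
P² = 32/5
sum k=0..0:
  [0] +1/4 = 1/4
S = 1/4
C² = P²·S² = 2/5 ; C = +0.632456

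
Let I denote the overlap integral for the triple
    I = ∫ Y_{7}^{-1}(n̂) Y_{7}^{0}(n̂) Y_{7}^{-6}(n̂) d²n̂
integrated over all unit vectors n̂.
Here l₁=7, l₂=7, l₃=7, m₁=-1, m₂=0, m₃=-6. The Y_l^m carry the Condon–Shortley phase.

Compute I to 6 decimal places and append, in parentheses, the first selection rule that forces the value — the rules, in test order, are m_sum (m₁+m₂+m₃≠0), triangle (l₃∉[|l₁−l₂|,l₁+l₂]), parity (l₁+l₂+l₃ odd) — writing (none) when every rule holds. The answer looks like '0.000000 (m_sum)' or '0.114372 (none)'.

m-sum = -1 + 0 − 6 = -7 ≠ 0 ⇒ I = 0

0.000000 (m_sum)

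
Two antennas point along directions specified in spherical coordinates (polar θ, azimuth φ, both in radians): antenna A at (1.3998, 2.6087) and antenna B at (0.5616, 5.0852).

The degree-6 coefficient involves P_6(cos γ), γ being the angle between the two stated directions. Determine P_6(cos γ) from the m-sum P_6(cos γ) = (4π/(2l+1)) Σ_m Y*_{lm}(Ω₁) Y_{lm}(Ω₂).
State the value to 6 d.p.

Addition theorem: P_6(cos γ) = (4π/13) Σ_m Y*_{lm}(Ω₁) Y_{lm}(Ω₂), m = −6…6:
  m=-6: Y*=(-0.441636, 0.024653)  Y=(0.006809, 0.008664)  product (-0.003221, -0.003658)
  m=-5: Y*=(0.235043, 0.121510)  Y=(0.058078, -0.017537)  product (0.015782, 0.002935)
  m=-4: Y*=(0.121932, 0.194151)  Y=(0.015690, -0.196812)  product (0.040124, -0.020952)
  m=-3: Y*=(-0.007929, -0.284299)  Y=(-0.365506, -0.177626)  product (-0.047601, 0.105321)
  m=-2: Y*=(0.077496, -0.140181)  Y=(-0.342101, 0.315914)  product (0.017774, 0.072438)
  m=-1: Y*=(-0.247470, 0.145960)  Y=(0.030068, 0.076881)  product (-0.018663, -0.014637)
  m=+0: Y*=(-0.141005, -0.000000)  Y=(-0.413943, 0.000000)  product (0.058368, 0.000000)
  m=+1: Y*=(0.247470, 0.145960)  Y=(-0.030068, 0.076881)  product (-0.018663, 0.014637)
  m=+2: Y*=(0.077496, 0.140181)  Y=(-0.342101, -0.315914)  product (0.017774, -0.072438)
  m=+3: Y*=(0.007929, -0.284299)  Y=(0.365506, -0.177626)  product (-0.047601, -0.105321)
  m=+4: Y*=(0.121932, -0.194151)  Y=(0.015690, 0.196812)  product (0.040124, 0.020952)
  m=+5: Y*=(-0.235043, 0.121510)  Y=(-0.058078, -0.017537)  product (0.015782, -0.002935)
  m=+6: Y*=(-0.441636, -0.024653)  Y=(0.006809, -0.008664)  product (-0.003221, 0.003658)
Accumulated sum (0.066760, 0.000000); after 4π/(2l+1) scaling, (0.064533, 0.000000) ⇒ P_6 = 0.064533

0.064533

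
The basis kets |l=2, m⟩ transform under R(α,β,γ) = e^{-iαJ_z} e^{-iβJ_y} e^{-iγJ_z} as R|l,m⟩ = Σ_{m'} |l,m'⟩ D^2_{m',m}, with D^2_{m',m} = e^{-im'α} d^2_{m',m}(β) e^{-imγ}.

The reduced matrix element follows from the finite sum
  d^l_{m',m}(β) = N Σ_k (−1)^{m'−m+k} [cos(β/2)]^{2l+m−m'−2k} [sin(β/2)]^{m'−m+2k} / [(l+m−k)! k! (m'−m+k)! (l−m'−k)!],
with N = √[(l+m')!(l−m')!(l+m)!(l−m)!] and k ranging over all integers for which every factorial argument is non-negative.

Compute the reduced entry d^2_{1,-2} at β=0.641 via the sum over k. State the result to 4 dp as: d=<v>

d=-0.0594

d^2_{1,-2}(β=0.6410) via the finite sum:
Half-angle: c=0.949078, s=0.315041. N=√(6·1·1·24)=12.000000
The bounds max(0,m−m')=0 and min(l+m,l−m')=0 give 1 term
  k=0: (−1)^3·12.0000/(6)·0.9491^1·0.3150^3 = -0.059352
d^2_{1,-2}(0.6410) = -0.059352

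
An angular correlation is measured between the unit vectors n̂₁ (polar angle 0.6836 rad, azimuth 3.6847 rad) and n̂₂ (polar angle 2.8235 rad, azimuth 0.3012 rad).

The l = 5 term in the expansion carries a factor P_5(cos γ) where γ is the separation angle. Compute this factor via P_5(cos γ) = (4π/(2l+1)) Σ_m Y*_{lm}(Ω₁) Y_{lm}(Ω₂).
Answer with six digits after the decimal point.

-0.168694

Expand P_5 via completeness: Σ_{m} conj(Y_{5,m}) at Ω₁ times Y_{5,m} at Ω₂ —
  m=-5: (0.04248 - 0.01928j) × (0.00009 - 0.00139j) = -0.00002 - 0.00006j  (running Σ = -0.00002 - 0.00006j)
  m=-4: (-0.10248 + 0.14928j) × (-0.00477 + 0.01246j) = -0.00137 - 0.00199j  (running Σ = -0.00139 - 0.00205j)
  m=-3: (0.02248 - 0.38370j) × (0.04663 - 0.05919j) = -0.02166 - 0.01922j  (running Σ = -0.02306 - 0.02127j)
  m=-2: (0.19614 + 0.37257j) × (-0.22141 + 0.15226j) = -0.10015 - 0.05263j  (running Σ = -0.12321 - 0.07390j)
  m=-1: (-0.02984 - 0.01801j) × (0.52250 - 0.16232j) = -0.01852 - 0.00457j  (running Σ = -0.14172 - 0.07847j)
  m=0: (-0.39114 + 0.00000j) × (-0.34715 + 0.00000j) = 0.13578 + 0.00000j  (running Σ = -0.00594 - 0.07847j)
  m=1: (0.02984 - 0.01801j) × (-0.52250 - 0.16232j) = -0.01852 + 0.00457j  (running Σ = -0.02446 - 0.07390j)
  m=2: (0.19614 - 0.37257j) × (-0.22141 - 0.15226j) = -0.10015 + 0.05263j  (running Σ = -0.12461 - 0.02127j)
  m=3: (-0.02248 - 0.38370j) × (-0.04663 - 0.05919j) = -0.02166 + 0.01922j  (running Σ = -0.14627 - 0.00205j)
  m=4: (-0.10248 - 0.14928j) × (-0.00477 - 0.01246j) = -0.00137 + 0.00199j  (running Σ = -0.14764 - 0.00006j)
  m=5: (-0.04248 - 0.01928j) × (-0.00009 - 0.00139j) = -0.00002 + 0.00006j  (running Σ = -0.14767 + 0.00000j)
Total Σ_m = -0.14767 + 0.00000j. Multiply by 1.142397: -0.16869 + 0.00000j. P_5(cos γ) = -0.168694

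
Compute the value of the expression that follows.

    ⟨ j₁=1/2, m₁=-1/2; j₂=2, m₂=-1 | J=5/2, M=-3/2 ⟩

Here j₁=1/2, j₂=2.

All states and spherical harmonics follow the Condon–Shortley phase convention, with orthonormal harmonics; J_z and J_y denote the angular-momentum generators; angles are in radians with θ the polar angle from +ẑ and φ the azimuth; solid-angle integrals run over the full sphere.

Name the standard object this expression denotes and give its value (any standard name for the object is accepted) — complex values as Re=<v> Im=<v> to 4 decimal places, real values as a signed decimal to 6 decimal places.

Clebsch–Gordan coefficient, +√(4/5) ≈ +0.894427

This is a Clebsch–Gordan (vector-coupling) coefficient.
triangle: 0!*1!*4!/6! = 24/720
(j±m)!: 0!*1!*1!*3!*1!*4! = 144
prefactor² = (2J+1)*Δ*N² = 144/5
  k=0: +1/(0!*0!*1!*1!*0!*3!) = 1/6
Σ = 1/6  ⇒  CG² = 144/5*(1/6)² = 4/5
CG = +√(4/5) = +0.894427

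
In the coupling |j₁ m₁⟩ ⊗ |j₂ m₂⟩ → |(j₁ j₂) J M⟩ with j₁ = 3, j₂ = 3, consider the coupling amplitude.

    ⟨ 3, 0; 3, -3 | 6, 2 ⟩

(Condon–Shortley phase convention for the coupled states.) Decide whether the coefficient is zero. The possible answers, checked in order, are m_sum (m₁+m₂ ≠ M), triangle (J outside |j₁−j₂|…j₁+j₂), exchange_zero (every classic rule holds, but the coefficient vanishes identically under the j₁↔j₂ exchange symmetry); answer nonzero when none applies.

m_sum

m-sum: m₁+m₂ = 0+(-3) = -3, M = 2  ✗ ⇒ coefficient is 0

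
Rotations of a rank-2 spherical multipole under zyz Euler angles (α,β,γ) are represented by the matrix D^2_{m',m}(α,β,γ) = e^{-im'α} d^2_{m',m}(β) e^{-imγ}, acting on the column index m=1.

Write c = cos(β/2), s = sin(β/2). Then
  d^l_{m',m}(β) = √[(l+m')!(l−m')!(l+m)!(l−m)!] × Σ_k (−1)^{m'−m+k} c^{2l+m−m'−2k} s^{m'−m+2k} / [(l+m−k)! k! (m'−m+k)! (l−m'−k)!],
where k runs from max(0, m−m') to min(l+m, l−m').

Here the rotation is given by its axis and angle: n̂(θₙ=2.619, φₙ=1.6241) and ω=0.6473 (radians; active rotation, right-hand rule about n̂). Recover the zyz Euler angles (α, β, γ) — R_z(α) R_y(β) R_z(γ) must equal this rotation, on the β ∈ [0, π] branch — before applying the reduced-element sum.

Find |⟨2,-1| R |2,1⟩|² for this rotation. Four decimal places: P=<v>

Axis–angle → zyz. n̂ = (sinθₙcosφₙ, sinθₙsinφₙ, cosθₙ) = (-0.026593, +0.498420, -0.866528), ω = 0.6473.
R = I cosω + sinω [n̂]ₓ + (1−cosω) n̂n̂ᵀ gives
  R = [+0.797858, +0.519865, +0.305226; -0.525228, +0.847967, -0.071329; -0.295903, -0.103402, +0.949605]
β = atan2(√(R₁₃²+R₂₃²), R₃₃) = 0.318823; α = atan2(R₂₃, R₁₃) mod 2π = 6.053611; γ = atan2(R₃₂, −R₃₁) mod 2π = 5.947004
D^2_{-1,1}(6.0536,0.3188,5.9470) = e^{-i·-1·6.0536}·d^2_{-1,1}(0.3188)·e^{-i·1·5.9470}. Compute d first:
Half-angle: c=0.987321, s=0.158737. N=√(1·6·6·1)=6.000000
The bounds max(0,m−m')=2 and min(l+m,l−m')=3 give 2 terms
  k=2: (−1)^0·6.0000/(2)·0.9873^2·0.1587^2 = +0.073688
  k=3: (−1)^1·6.0000/(6)·0.9873^0·0.1587^4 = -0.000635
d^2_{-1,1}(0.3188) = +0.073688 -0.000635 = +0.073053
|D^2_{-1,1}|² = |d^2_{-1,1}(β)|² = (+0.073053)² = 0.005337 (the z-rotation phases have unit modulus)

P=0.0053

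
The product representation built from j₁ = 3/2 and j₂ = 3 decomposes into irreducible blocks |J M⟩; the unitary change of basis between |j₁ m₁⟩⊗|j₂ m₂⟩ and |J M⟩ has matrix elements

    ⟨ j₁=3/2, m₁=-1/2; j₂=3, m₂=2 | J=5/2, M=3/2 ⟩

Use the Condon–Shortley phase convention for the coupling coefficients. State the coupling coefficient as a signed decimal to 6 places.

+√(1/14) ≈ +0.267261

j₁+j₂−J=2  J+j₁−j₂=1  J−j₁+j₂=4  j₁+j₂+J+1=8
(j₁±m₁, j₂±m₂, J±M) = (1,2,5,1,4,1)
P² = 288/7
sum k=1..2:
  [1] −1/24 = -1/24
  [2] +1/12 = 1/12
S = 1/24
C² = P²·S² = 1/14 ; C = +0.267261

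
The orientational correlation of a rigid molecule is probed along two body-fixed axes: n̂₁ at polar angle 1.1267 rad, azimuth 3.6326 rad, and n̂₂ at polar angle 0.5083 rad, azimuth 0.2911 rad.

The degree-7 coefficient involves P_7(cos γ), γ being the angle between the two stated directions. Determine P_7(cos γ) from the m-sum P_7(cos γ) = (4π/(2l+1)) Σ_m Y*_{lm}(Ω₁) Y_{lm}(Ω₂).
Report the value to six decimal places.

0.117877

Summing Y*_{l m}(θ₁,φ₁)·Y_{l m}(θ₂,φ₂) over m ∈ [−7, 7]; prefactor 4π/(2·7+1) = 0.837758:
  m=-7: Y*=(0.234195, 0.071281)  Y=(-0.001456, -0.002888)  product (-0.000135, -0.000780)
  m=-6: Y*=(-0.427506, 0.084680)  Y=(-0.003799, -0.021387)  product (0.003435, 0.008821)
  m=-5: Y*=(0.238494, -0.195460)  Y=(0.010283, -0.088790)  product (-0.014902, -0.023186)
  m=-4: Y*=(0.048221, -0.116240)  Y=(0.098403, -0.228657)  product (-0.021834, -0.022464)
  m=-3: Y*=(0.034277, 0.349456)  Y=(0.294190, -0.351055)  product (0.132762, 0.090773)
  m=-2: Y*=(-0.013166, -0.019716)  Y=(0.387618, -0.255175)  product (-0.010134, -0.004283)
  m=-1: Y*=(-0.292546, -0.156419)  Y=(0.012142, -0.003638)  product (-0.004121, -0.000835)
  m=+0: Y*=(0.065465, -0.000000)  Y=(-0.449628, 0.000000)  product (-0.029435, 0.000000)
  m=+1: Y*=(0.292546, -0.156419)  Y=(-0.012142, -0.003638)  product (-0.004121, 0.000835)
  m=+2: Y*=(-0.013166, 0.019716)  Y=(0.387618, 0.255175)  product (-0.010134, 0.004283)
  m=+3: Y*=(-0.034277, 0.349456)  Y=(-0.294190, -0.351055)  product (0.132762, -0.090773)
  m=+4: Y*=(0.048221, 0.116240)  Y=(0.098403, 0.228657)  product (-0.021834, 0.022464)
  m=+5: Y*=(-0.238494, -0.195460)  Y=(-0.010283, -0.088790)  product (-0.014902, 0.023186)
  m=+6: Y*=(-0.427506, -0.084680)  Y=(-0.003799, 0.021387)  product (0.003435, -0.008821)
  m=+7: Y*=(-0.234195, 0.071281)  Y=(0.001456, -0.002888)  product (-0.000135, 0.000780)
Accumulated sum (0.140705, 0.000000); after 4π/(2l+1) scaling, (0.117877, 0.000000) ⇒ P_7 = 0.117877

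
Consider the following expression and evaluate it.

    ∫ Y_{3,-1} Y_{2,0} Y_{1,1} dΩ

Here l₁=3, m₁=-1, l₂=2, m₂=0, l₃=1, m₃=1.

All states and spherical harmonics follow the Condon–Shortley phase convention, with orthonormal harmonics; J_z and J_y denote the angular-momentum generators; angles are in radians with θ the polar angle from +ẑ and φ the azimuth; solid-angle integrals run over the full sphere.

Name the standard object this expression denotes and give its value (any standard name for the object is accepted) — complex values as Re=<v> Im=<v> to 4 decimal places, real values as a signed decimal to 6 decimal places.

This is a Gaunt coefficient — the integral of a triple product of spherical harmonics over the sphere.
m-sum 0 ✓  L=6 even ✓  1≤1≤5 ✓
Π(2lᵢ+1) = 7×5×3 = 105
triangle coeff Δ(3,2,1) = 1/105
Σ_t [2,2]: t=2:+1/4 = 1/4
(3j)²=3/35 [(3 2 1; 0 0 0)], sign=-1
Σ_t [2,2]: t=2:+1/8 = 1/8
(3j)²=2/35 [(3 2 1; -1 0 1)], sign=+1
⇒ 4πI² = 18/35
I = (-1)√(18/35/(4π)) = -0.20230066

Gaunt coefficient, -0.202301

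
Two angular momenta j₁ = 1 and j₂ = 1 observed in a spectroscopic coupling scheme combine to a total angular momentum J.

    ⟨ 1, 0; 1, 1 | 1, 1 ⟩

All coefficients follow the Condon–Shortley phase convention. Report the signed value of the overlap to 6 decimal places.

triangle: 1!×1!×1!/4! = 1/24
(j±m)!: 1!×1!×2!×0!×2!×0! = 4
prefactor² = (2J+1)×Δ×N² = 1/2
  k=1: −1/(1!×0!×0!×1!×1!×0!) = -1
Σ = -1  ⇒  CG² = 1/2×(-1)² = 1/2
CG = −√(1/2) = -0.707107

-0.707107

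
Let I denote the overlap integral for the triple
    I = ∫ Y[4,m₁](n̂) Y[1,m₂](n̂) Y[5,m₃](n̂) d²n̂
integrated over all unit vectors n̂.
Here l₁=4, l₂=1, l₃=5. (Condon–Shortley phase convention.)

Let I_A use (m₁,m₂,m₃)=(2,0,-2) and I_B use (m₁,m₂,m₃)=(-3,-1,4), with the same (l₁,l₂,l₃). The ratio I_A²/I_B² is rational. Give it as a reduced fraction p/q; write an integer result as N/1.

7/12

Shared (l₁,l₂,l₃)=(4,1,5): N and (l;000)² cancel in I_A²/I_B².
A: Δ = 0!·8!·2!/11! = 1/495; Racah Σ t=0..0: t=0:+1/1440 = 1/1440; ⇒ 3j(4 1 5; 2 0 -2)² = 7/165, sgn -1
B: Δ = 0!·8!·2!/11! = 1/495; Racah Σ t=0..0: t=0:+1/10080 = 1/10080; ⇒ 3j(4 1 5; -3 -1 4)² = 4/55, sgn -1
I_A²/I_B² = (7/165)/(4/55) = 7/12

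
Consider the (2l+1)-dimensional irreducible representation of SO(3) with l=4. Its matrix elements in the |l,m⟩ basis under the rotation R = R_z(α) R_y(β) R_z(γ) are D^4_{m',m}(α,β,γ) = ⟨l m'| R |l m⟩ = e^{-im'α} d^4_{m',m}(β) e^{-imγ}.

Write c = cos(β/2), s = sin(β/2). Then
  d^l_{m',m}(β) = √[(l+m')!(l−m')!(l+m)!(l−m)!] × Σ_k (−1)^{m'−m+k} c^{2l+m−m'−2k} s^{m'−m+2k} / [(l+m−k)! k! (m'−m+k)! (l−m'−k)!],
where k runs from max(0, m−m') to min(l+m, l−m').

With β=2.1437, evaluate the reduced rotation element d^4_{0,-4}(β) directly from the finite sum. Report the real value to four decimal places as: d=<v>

d=0.2608

d^4_{0,-4}(β=2.1437) via the finite sum:
c=cos(2.143700/2)=0.478501, s=sin(2.143700/2)=0.878087; N=√[24·24·1·40320]=4819.161753
k∈{0} keeps every argument non-negative
  k=0: (−1)^4·4819.1618/(576)·0.4785^4·0.8781^4 = +0.260753
d^4_{0,-4}(2.1437) = +0.260753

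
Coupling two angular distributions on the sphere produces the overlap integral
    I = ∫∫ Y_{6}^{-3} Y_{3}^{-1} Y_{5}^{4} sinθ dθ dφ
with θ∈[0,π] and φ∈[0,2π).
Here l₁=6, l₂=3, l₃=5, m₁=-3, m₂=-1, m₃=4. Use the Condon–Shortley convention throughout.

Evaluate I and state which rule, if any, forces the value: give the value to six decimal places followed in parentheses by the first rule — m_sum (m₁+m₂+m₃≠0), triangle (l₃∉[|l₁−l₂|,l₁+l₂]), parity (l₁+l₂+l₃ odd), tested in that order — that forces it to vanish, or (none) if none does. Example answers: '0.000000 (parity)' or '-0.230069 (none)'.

Checks pass: Σm=0; 14 even; l₃=5∈[3,9].
(2·6+1)(2·3+1)(2·5+1) = 1001
Δ: 4! 8! 2! / 15! → 1/675675
sum: t=1:−1/8640 t=2:+1/2304 t=3:−1/8640 = 7/34560
3j²(6 3 5; 0 0 0) = Δ·Π!·Σ² = 7/429  (sign -1)
sum: t=1:−1/241920 t=2:+1/40320 = 1/48384
3j²(6 3 5; -3 -1 4) = Δ·Π!·Σ² = 24/1001  (sign -1)
combine: 4πI² = 1001·7/429·24/1001 = 56/143
take √, sign +1: I = 0.17653103
No selection rule forces the value: the integral is nonzero (none).

0.176531 (none)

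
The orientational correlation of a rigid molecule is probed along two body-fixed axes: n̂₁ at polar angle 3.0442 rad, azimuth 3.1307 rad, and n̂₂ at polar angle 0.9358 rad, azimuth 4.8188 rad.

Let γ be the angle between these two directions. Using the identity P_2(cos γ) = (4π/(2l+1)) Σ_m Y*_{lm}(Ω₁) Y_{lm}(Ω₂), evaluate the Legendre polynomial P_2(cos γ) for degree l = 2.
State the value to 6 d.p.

Summing Y*_{l m}(θ₁,φ₁)·Y_{l m}(θ₂,φ₂) over m ∈ [−2, 2]; prefactor 4π/(2·2+1) = 2.513274:
  term(m=-2) = (-0.000889, 0.000213)   from Y*(Ω₁)=(0.003652, -0.000080), Y(Ω₂)=(-0.244713, 0.052881)
  term(m=-1) = (0.003228, 0.027394)   from Y*(Ω₁)=(0.074761, -0.000814), Y(Ω₂)=(0.039184, 0.366843)
  term(m=+0) = (0.010898, 0.000000)   from Y*(Ω₁)=(0.621837, -0.000000), Y(Ω₂)=(0.017526, 0.000000)
  term(m=+1) = (0.003228, -0.027394)   from Y*(Ω₁)=(-0.074761, -0.000814), Y(Ω₂)=(-0.039184, 0.366843)
  term(m=+2) = (-0.000889, -0.000213)   from Y*(Ω₁)=(0.003652, 0.000080), Y(Ω₂)=(-0.244713, -0.052881)
Σ over m = (0.015576, -0.000000); ×(4π/5) → (0.039146, -0.000000). Real part: 0.039146

0.039146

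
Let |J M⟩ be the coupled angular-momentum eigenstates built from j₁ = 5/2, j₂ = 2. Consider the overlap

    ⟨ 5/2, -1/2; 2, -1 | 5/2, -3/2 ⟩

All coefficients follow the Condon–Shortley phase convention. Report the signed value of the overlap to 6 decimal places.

√[6·2!3!2!/8! · 2!3!1!3!1!4!] = √(216/35)
  +(−1)^0/∏(0,2,3,1,0,1)! = 1/12  (running 1/12)
  +(−1)^1/∏(1,1,2,0,1,2)! = -1/4  (running -1/6)
⟨..|..⟩ = √(216/35)·(-1/6) = -0.414039

-0.414039  (= −√(6/35))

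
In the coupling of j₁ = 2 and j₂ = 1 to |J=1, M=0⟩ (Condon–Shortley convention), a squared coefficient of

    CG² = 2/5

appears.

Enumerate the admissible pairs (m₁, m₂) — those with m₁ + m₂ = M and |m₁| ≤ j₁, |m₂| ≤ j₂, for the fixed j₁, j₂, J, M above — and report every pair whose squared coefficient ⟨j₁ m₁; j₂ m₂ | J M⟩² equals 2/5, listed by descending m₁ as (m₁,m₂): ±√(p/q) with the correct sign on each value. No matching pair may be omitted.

(0,0): −√(2/5)

Admissible pairs with m₁+m₂ = M = 0: (-1,1), (0,0), (1,-1)
  (m₁,m₂)=(1,-1): CG² = 3/10, CG = +√(3/10)
  (m₁,m₂)=(0,0): CG² = 2/5, CG = −√(2/5)   ← matches the target
  (m₁,m₂)=(-1,1): CG² = 3/10, CG = +√(3/10)
Pairs with CG² = 2/5: (0,0): −√(2/5)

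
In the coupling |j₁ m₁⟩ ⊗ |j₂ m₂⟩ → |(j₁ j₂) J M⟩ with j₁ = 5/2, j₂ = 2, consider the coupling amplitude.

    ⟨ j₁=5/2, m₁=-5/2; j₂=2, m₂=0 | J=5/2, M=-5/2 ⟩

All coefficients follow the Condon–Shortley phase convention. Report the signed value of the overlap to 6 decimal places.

√[6·2!3!2!/8! · 0!5!2!2!0!5!] = √(1440/7)
  +(−1)^2/∏(2,0,3,0,0,2)! = 1/24  (running 1/24)
⟨..|..⟩ = √(1440/7)·(1/24) = +0.597614

+0.597614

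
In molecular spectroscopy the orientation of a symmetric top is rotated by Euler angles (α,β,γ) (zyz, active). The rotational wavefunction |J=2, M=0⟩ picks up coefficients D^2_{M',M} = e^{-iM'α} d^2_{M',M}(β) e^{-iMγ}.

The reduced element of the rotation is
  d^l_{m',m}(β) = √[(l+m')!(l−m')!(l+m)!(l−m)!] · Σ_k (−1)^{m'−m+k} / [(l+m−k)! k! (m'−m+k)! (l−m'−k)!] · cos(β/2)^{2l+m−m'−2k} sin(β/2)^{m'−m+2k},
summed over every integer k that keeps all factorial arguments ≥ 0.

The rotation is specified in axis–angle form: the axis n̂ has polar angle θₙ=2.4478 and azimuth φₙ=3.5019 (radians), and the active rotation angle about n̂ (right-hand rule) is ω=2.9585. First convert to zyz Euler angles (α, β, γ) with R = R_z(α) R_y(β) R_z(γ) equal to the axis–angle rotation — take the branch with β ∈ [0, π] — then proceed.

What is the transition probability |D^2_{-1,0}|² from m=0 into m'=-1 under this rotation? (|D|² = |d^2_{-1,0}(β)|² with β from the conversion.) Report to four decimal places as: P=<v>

P=0.0517

Axis–angle → zyz. n̂ = (sinθₙcosφₙ, sinθₙsinφₙ, cosθₙ) = (-0.598397, -0.225448, -0.768826), ω = 2.9585.
R = I cosω + sinω [n̂]ₓ + (1−cosω) n̂n̂ᵀ gives
  R = [-0.273112, +0.407542, +0.871389; +0.127579, -0.882481, +0.452715; +0.953485, +0.234813, +0.189023]
β = atan2(√(R₁₃²+R₂₃²), R₃₃) = 1.380630; α = atan2(R₂₃, R₁₃) mod 2π = 0.479151; γ = atan2(R₃₂, −R₃₁) mod 2π = 2.900129
Split into d^2_{-1,0}(β=1.3806) × two z-phases.
c=cos(1.380630/2)=0.771046, s=sin(1.380630/2)=0.636780; N=√[1·6·2·2]=4.898979
The bounds max(0,m−m')=1 and min(l+m,l−m')=2 give 2 terms
  k=1: (−1)^0·4.8990/(2)·0.7710^3·0.6368^1 = +0.714999
  k=2: (−1)^1·4.8990/(2)·0.7710^1·0.6368^3 = -0.487668
d^2_{-1,0}(1.3806) = +0.714999 -0.487668 = +0.227331
|D^2_{-1,0}|² = |d^2_{-1,0}(β)|² = (+0.227331)² = 0.051679 (the z-rotation phases have unit modulus)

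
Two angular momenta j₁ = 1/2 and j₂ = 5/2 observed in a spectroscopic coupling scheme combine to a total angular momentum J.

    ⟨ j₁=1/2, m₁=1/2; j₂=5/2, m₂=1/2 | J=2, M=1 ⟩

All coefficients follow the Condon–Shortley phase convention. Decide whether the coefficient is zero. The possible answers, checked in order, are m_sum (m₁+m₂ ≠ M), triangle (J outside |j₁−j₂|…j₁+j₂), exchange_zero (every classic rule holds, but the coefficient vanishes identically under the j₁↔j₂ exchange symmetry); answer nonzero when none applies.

nonzero

m-sum: m₁+m₂ = 1/2+1/2 = 1, M = 1  ✓
triangle: |j₁−j₂| = 2 ≤ J = 2 ≤ j₁+j₂ = 3  ✓
exchange: j₁≠j₂ or m₁≠m₂ — the exchange symmetry imposes no constraint here
value check: CG = +√(1/3) = +0.577350 ≠ 0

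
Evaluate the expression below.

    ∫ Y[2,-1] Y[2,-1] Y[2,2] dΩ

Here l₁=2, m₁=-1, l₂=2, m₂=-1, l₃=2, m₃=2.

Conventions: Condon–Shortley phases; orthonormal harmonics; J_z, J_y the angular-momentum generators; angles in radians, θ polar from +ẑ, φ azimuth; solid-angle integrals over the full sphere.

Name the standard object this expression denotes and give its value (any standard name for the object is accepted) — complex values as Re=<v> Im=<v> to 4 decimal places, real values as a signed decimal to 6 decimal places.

Gaunt coefficient, +0.220728

This is a Gaunt coefficient — the integral of a triple product of spherical harmonics over the sphere.
Checks pass: Σm=0; 6 even; l₃=2∈[0,4].
(2·2+1)(2·2+1)(2·2+1) = 125
Δ: 2! 2! 2! / 7! → 1/630
sum: t=0:+1/8 t=1:−1/1 t=2:+1/8 = -3/4
3j²(2 2 2; 0 0 0) = Δ·Π!·Σ² = 2/35  (sign -1)
sum: t=1:−1/4 = -1/4
3j²(2 2 2; -1 -1 2) = Δ·Π!·Σ² = 3/35  (sign -1)
combine: 4πI² = 125·2/35·3/35 = 30/49
take √, sign +1: I = 0.22072812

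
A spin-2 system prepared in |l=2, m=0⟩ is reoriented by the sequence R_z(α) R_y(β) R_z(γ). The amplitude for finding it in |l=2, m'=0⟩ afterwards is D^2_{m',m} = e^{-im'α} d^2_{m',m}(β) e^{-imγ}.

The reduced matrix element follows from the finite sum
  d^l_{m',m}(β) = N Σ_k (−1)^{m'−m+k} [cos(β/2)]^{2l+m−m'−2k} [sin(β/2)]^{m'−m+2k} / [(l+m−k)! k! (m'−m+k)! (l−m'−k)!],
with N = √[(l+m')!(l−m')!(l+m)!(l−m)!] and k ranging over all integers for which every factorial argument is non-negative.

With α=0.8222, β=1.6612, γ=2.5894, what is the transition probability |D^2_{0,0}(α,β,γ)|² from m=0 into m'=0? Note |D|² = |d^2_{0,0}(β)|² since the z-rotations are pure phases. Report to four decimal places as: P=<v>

D^2_{0,0}(0.8222,1.6612,2.5894) = e^{-i·0·0.8222}·d^2_{0,0}(1.6612)·e^{-i·0·2.5894}. Compute d first:
c=cos(1.661200/2)=0.674433, s=sin(1.661200/2)=0.738336; N=√[2·2·2·2]=4.000000
The bounds max(0,m−m')=0 and min(l+m,l−m')=2 give 3 terms
  k=0: (−1)^0·4.0000/(4)·0.6744^4·0.7383^0 = +0.206897
  k=1: (−1)^1·4.0000/(1)·0.6744^2·0.7383^2 = -0.991849
  k=2: (−1)^2·4.0000/(4)·0.6744^0·0.7383^4 = +0.297178
d^2_{0,0}(1.6612) = +0.206897 -0.991849 +0.297178 = -0.487774
|D^2_{0,0}|² = |d^2_{0,0}(β)|² = (-0.487774)² = 0.237924 (the z-rotation phases have unit modulus)

P=0.2379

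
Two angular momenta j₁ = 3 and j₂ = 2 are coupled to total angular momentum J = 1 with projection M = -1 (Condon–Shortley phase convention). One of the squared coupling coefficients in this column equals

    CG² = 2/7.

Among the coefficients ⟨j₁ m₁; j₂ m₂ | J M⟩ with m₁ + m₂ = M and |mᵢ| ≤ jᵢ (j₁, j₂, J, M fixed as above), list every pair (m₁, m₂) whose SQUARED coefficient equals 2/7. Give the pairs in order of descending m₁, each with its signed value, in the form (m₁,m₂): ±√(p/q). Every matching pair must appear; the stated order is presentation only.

Admissible pairs with m₁+m₂ = M = -1: (-3,2), (-2,1), (-1,0), (0,-1), (1,-2)
  (m₁,m₂)=(1,-2): CG² = 1/35, CG = +√(1/35)
  (m₁,m₂)=(0,-1): CG² = 3/35, CG = −√(3/35)
  (m₁,m₂)=(-1,0): CG² = 6/35, CG = +√(6/35)
  (m₁,m₂)=(-2,1): CG² = 2/7, CG = −√(2/7)   ← matches the target
  (m₁,m₂)=(-3,2): CG² = 3/7, CG = +√(3/7)
Pairs with CG² = 2/7: (-2,1): −√(2/7)

(-2,1): −√(2/7)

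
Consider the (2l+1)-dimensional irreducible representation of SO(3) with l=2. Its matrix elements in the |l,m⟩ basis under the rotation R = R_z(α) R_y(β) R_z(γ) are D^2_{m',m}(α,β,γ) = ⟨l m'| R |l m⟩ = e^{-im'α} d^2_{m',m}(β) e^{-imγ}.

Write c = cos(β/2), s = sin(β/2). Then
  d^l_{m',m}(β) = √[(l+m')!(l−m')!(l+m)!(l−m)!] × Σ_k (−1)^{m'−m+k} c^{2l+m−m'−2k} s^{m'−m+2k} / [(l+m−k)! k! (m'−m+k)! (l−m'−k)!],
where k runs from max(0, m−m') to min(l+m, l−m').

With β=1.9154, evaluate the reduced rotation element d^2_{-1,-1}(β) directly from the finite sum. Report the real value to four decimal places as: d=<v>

d^2_{-1,-1}(β=1.9154) via the finite sum:
Half-angle: c=0.575403, s=0.817870. N=√(1·6·1·6)=6.000000
k∈{0,1} keeps every argument non-negative
  k=0: (−1)^0·6.0000/(6)·0.5754^4·0.8179^0 = +0.109619
  k=1: (−1)^1·6.0000/(2)·0.5754^2·0.8179^2 = -0.664406
d^2_{-1,-1}(1.9154) = +0.109619 -0.664406 = -0.554787

d=-0.5548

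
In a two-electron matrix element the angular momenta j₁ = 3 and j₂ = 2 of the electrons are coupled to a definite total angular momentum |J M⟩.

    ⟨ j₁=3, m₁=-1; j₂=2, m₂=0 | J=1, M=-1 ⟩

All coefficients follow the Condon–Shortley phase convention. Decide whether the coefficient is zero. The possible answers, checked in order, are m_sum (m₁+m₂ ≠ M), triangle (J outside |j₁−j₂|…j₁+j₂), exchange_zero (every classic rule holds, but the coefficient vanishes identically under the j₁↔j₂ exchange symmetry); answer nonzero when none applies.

nonzero

m-sum: m₁+m₂ = -1+0 = -1, M = -1  ✓
triangle: |j₁−j₂| = 1 ≤ J = 1 ≤ j₁+j₂ = 5  ✓
exchange: j₁≠j₂ or m₁≠m₂ — the exchange symmetry imposes no constraint here
value check: CG = +√(6/35) = +0.414039 ≠ 0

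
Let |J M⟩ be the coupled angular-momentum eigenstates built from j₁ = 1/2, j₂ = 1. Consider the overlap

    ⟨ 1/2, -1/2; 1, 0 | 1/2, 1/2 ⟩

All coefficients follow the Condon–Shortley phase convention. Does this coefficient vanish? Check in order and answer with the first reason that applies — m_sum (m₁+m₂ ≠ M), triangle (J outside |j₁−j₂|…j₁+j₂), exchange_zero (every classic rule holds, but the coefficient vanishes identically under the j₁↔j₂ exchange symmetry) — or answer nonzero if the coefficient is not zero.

m_sum

m-sum: m₁+m₂ = -1/2+0 = -1/2, M = 1/2  ✗ ⇒ coefficient is 0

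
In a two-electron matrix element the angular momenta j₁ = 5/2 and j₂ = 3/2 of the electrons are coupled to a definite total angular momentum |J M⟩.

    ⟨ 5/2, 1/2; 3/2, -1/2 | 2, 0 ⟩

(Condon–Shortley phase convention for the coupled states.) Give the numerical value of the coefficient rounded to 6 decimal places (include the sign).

−√(1/14) ≈ -0.267261

√[5·2!3!1!/7! · 3!2!1!2!2!2!] = √(8/7)
  +(−1)^0/∏(0,2,2,1,1,0)! = 1/4  (running 1/4)
  +(−1)^1/∏(1,1,1,0,2,1)! = -1/2  (running -1/4)
⟨..|..⟩ = √(8/7)·(-1/4) = -0.267261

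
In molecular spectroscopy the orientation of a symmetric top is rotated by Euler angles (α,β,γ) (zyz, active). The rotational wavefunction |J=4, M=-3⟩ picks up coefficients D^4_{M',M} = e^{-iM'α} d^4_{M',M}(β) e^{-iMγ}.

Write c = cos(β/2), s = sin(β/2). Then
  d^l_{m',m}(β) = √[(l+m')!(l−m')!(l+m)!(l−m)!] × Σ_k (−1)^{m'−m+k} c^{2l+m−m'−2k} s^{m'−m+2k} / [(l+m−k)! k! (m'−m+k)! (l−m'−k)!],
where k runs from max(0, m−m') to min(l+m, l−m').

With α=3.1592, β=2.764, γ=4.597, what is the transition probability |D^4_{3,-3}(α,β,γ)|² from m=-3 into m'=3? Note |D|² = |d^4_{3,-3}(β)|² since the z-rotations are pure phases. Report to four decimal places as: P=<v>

First d^4_{3,-3}(β=2.7640), then the phase factors e^{-i(3)α} and e^{-i(-3)γ}:
With c≡cos(β/2)=0.187677 and s≡sin(β/2)=0.982231, N=[5040·1·1·5040]^{1/2}=5040.000000
k: max(0,(-3)−(3))=0 … min(4+(-3),4−(3))=1
  k=0: (−1)^6·5040.0000/(720)·0.1877^2·0.9822^6 = +0.221412
  k=1: (−1)^7·5040.0000/(5040)·0.1877^0·0.9822^8 = -0.866380
d^4_{3,-3}(2.7640) = +0.221412 -0.866380 = -0.644969
|D^4_{3,-3}|² = |d^4_{3,-3}(β)|² = (-0.644969)² = 0.415985 (the z-rotation phases have unit modulus)

P=0.4160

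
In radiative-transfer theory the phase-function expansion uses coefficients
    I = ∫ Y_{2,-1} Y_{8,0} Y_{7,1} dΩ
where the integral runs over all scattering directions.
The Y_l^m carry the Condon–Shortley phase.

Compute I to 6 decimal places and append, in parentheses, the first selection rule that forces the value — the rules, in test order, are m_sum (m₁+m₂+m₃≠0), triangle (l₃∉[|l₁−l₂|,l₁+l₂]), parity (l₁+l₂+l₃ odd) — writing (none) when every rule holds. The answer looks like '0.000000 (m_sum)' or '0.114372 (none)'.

L=17 odd ⇒ parity kills the (l;000) factor ⇒ I = 0

0.000000 (parity)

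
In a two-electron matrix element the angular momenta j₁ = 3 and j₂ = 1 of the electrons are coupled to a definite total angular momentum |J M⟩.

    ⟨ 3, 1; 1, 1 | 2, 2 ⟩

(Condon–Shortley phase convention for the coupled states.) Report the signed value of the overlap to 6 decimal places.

triangle: 2!·4!·0!/7! = 48/5040
(j±m)!: 4!·2!·2!·0!·4!·0! = 2304
prefactor² = (2J+1)·Δ·N² = 768/7
  k=2: +1/(2!·0!·0!·0!·4!·0!) = 1/48
Σ = 1/48  ⇒  CG² = 768/7·(1/48)² = 1/21
CG = +√(1/21) = +0.218218

+0.218218  (= +√(1/21))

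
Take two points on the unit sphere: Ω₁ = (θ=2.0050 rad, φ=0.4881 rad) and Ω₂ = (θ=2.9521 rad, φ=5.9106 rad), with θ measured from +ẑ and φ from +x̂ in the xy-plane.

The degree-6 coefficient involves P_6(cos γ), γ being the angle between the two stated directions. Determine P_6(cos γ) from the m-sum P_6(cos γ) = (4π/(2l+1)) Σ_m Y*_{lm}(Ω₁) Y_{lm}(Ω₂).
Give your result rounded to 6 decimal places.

Expand P_6 via completeness: Σ_{m} conj(Y_{6,m}) at Ω₁ times Y_{6,m} at Ω₂ —
  term(m=-6) = +0.000003-0.000005i   from Y*(Ω₁)=-0.263227+0.056929i, Y(Ω₂)=-0.000013+0.000017i
  term(m=-5) = -0.000067-0.000155i   from Y*(Ω₁)=+0.330577-0.279060i, Y(Ω₂)=+0.000112-0.000373i
  term(m=-4) = -0.000943-0.000293i   from Y*(Ω₁)=-0.085209+0.212347i, Y(Ω₂)=+0.000347+0.004302i
  term(m=-3) = +0.005942-0.003721i   from Y*(Ω₁)=+0.022906+0.214278i, Y(Ω₂)=-0.014240-0.029252i
  term(m=-2) = +0.007675-0.050586i   from Y*(Ω₁)=-0.172982-0.255802i, Y(Ω₂)=+0.121777+0.112354i
  term(m=-1) = +0.038270+0.044514i   from Y*(Ω₁)=-0.100577-0.053401i, Y(Ω₂)=-0.480142-0.187659i
  term(m=+0) = +0.212126+0.000000i   from Y*(Ω₁)=+0.317654-0.000000i, Y(Ω₂)=+0.667789+0.000000i
  term(m=+1) = +0.038270-0.044514i   from Y*(Ω₁)=+0.100577-0.053401i, Y(Ω₂)=+0.480142-0.187659i
  term(m=+2) = +0.007675+0.050586i   from Y*(Ω₁)=-0.172982+0.255802i, Y(Ω₂)=+0.121777-0.112354i
  term(m=+3) = +0.005942+0.003721i   from Y*(Ω₁)=-0.022906+0.214278i, Y(Ω₂)=+0.014240-0.029252i
  term(m=+4) = -0.000943+0.000293i   from Y*(Ω₁)=-0.085209-0.212347i, Y(Ω₂)=+0.000347-0.004302i
  term(m=+5) = -0.000067+0.000155i   from Y*(Ω₁)=-0.330577-0.279060i, Y(Ω₂)=-0.000112-0.000373i
  term(m=+6) = +0.000003+0.000005i   from Y*(Ω₁)=-0.263227-0.056929i, Y(Ω₂)=-0.000013-0.000017i
Total Σ_m = +0.313885+0.000000i. Multiply by 0.966644: +0.303415+0.000000i. P_6(cos γ) = 0.303415

0.303415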